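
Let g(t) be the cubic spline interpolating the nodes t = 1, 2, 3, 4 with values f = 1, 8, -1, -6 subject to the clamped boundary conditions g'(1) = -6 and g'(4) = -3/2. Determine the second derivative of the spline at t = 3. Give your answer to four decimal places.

16.2000

Write M_i for g''(x_i). With h_i = 1, 1, 1 and divided differences Δ_i = 7, -9, -5, the continuity of g' gives the tridiagonal system
  1·M_0 + 4·M_1 + 1·M_2 = 6(Δ_1 - Δ_0) = -96
  1·M_1 + 4·M_2 + 1·M_3 = 6(Δ_2 - Δ_1) = 24
Clamped end conditions give two more equations: 2h_0·M_0 + h_0·M_1 = 6(Δ_0 - g'(1)) = 78 and h_2·M_2 + 2h_2·M_3 = 6(g'(4) - Δ_2) = 21.
Hence M_0 = 303/5, M_1 = -216/5, M_2 = 81/5, M_3 = 12/5.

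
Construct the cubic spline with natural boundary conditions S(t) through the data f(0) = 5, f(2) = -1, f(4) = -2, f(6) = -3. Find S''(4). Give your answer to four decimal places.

-0.5000

Put m_i = S'' at the i-th knot. Here h = (2, 2, 2) and Δ = (-3, -1/2, -1/2), so the interior equations h_(i-1)·m_(i-1) + 2(h_(i-1)+h_i)·m_i + h_i·m_(i+1) = 6(Δ_i − Δ_(i-1)) read
  2·m_0 + 8·m_1 + 2·m_2 = 6(Δ_1 - Δ_0) = 15
  2·m_1 + 8·m_2 + 2·m_3 = 6(Δ_2 - Δ_1) = 0
Natural end conditions: m_0 = m_3 = 0.
Forward elimination and back-substitution give m_0 = 0, m_1 = 2, m_2 = -1/2, m_3 = 0.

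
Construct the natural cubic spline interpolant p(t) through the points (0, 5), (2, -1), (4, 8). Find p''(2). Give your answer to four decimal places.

Let m_i = p''(x_i). Step sizes h_i = 2, 2; slopes of the chords Δ_i = (y_(i+1) - y_i)/h_i = -3, 9/2.
  2·m_0 + 8·m_1 + 2·m_2 = 6(Δ_1 - Δ_0) = 45
Natural end conditions: m_0 = m_2 = 0.
Hence m_0 = 0, m_1 = 45/8, m_2 = 0.

5.6250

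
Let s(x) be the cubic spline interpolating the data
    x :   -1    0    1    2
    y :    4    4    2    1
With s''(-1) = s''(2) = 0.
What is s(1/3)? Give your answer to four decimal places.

3.4370

Let M_i = s''(x_i). Step sizes h_i = 1, 1, 1; slopes of the chords Δ_i = (y_(i+1) - y_i)/h_i = 0, -2, -1.
  1·M_0 + 4·M_1 + 1·M_2 = 6(Δ_1 - Δ_0) = -12
  1·M_1 + 4·M_2 + 1·M_3 = 6(Δ_2 - Δ_1) = 6
Natural end conditions: M_0 = M_3 = 0.
Forward elimination and back-substitution give M_0 = 0, M_1 = -18/5, M_2 = 12/5, M_3 = 0.
On [0, 1], s(x) = 4 - 6/5·x - 9/5·x² + 1·x³.
With x = 1/3: s(1/3) = 464/135.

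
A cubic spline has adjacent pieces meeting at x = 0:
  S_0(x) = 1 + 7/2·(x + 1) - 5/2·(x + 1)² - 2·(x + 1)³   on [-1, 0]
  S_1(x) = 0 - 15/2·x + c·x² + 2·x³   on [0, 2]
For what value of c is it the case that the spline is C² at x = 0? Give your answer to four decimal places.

-8.5000

S_0''(x) = -5 - 12·(x + 1), so S_0''(0) = -17. On the right, S_1''(0) = 2c, so c = -17/2.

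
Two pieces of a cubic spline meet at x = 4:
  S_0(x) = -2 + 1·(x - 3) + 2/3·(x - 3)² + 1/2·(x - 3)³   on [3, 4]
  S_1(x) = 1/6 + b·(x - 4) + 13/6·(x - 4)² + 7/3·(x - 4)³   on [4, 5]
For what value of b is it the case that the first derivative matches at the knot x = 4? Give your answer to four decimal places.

S_0'(x) = 1 + 4/3·(x - 3) + 3/2·(x - 3)², so S_0'(4) = 23/6. On the right, S_1'(4) = b, so b = 23/6.

3.8333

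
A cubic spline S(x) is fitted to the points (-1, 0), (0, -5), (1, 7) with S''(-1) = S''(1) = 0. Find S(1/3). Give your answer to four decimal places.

-2.5741

Put M_i = S'' at the i-th knot. Here h = (1, 1) and Δ = (-5, 12), so the interior equations h_(i-1)·M_(i-1) + 2(h_(i-1)+h_i)·M_i + h_i·M_(i+1) = 6(Δ_i − Δ_(i-1)) read
  1·M_0 + 4·M_1 + 1·M_2 = 6(Δ_1 - Δ_0) = 102
Natural end conditions: M_0 = M_2 = 0.
Hence M_0 = 0, M_1 = 51/2, M_2 = 0.
On [0, 1], S(x) = -5 + 7/2·x + 51/4·x² - 17/4·x³.
With x = 1/3: S(1/3) = -139/54.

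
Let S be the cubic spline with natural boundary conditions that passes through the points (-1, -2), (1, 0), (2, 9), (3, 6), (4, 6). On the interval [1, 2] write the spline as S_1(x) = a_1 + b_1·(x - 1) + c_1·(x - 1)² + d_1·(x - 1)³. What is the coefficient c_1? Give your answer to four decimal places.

Write M_i for S''(x_i). With h_i = 2, 1, 1, 1 and divided differences Δ_i = 1, 9, -3, 0, the continuity of S' gives the tridiagonal system
  2·M_0 + 6·M_1 + 1·M_2 = 6(Δ_1 - Δ_0) = 48
  1·M_1 + 4·M_2 + 1·M_3 = 6(Δ_2 - Δ_1) = -72
  1·M_2 + 4·M_3 + 1·M_4 = 6(Δ_3 - Δ_2) = 18
Natural end conditions: M_0 = M_4 = 0.
Forward elimination and back-substitution give M_0 = 0, M_1 = 513/43, M_2 = -1014/43, M_3 = 447/43, M_4 = 0.
On [1, 2], with S_1(x) = a_1 + b_1·(x - 1) + c_1·(x - 1)² + d_1·(x - 1)³: c_1 = M_1/2 = 513/86, d_1 = (M_2 - M_1)/(6h_1) = -509/86, b_1 = Δ_1 - h_1(2M_1 + M_2)/6 = 385/43.

5.9651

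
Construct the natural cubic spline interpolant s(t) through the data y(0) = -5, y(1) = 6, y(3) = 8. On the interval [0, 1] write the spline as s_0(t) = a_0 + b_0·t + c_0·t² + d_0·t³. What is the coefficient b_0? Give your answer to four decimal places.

With σ_i denoting the second derivative at x_i, h_i = 1, 2, and Δ_i = (y_(i+1) − y_i)/h_i = 11, 1:
  1·σ_0 + 6·σ_1 + 2·σ_2 = 6(Δ_1 - Δ_0) = -60
Natural end conditions: σ_0 = σ_2 = 0.
Solving: σ_0 = 0, σ_1 = -10, σ_2 = 0.
On [0, 1], with s_0(t) = a_0 + b_0·t + c_0·t² + d_0·t³: c_0 = σ_0/2 = 0, d_0 = (σ_1 - σ_0)/(6h_0) = -5/3, b_0 = Δ_0 - h_0(2σ_0 + σ_1)/6 = 38/3.

12.6667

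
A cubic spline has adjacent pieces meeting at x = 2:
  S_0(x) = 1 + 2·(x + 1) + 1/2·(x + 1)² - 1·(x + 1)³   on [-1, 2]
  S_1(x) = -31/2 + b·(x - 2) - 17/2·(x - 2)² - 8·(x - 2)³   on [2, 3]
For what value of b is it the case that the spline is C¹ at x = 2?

S_0'(x) = 2 + 1·(x + 1) - 3·(x + 1)², so S_0'(2) = -22. On the right, S_1'(2) = b, so b = -22.

-22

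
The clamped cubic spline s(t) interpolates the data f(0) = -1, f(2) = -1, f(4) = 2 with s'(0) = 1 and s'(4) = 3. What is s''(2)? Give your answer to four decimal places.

Put M_i = s'' at the i-th knot. Here h = (2, 2) and Δ = (0, 3/2), so the interior equations h_(i-1)·M_(i-1) + 2(h_(i-1)+h_i)·M_i + h_i·M_(i+1) = 6(Δ_i − Δ_(i-1)) read
  2·M_0 + 8·M_1 + 2·M_2 = 6(Δ_1 - Δ_0) = 9
Clamped end conditions give two more equations: 2h_0·M_0 + h_0·M_1 = 6(Δ_0 - s'(0)) = -6 and h_1·M_1 + 2h_1·M_2 = 6(s'(4) - Δ_1) = 9.
Hence M_0 = -17/8, M_1 = 5/4, M_2 = 13/8.

1.2500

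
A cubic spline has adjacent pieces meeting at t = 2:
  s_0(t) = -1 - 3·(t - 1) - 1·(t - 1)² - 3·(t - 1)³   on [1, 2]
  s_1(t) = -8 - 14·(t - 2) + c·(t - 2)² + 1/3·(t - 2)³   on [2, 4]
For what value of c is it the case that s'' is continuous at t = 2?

-10

s_0''(t) = -2 - 18·(t - 1), so s_0''(2) = -20. On the right, s_1''(2) = 2c, so c = -10.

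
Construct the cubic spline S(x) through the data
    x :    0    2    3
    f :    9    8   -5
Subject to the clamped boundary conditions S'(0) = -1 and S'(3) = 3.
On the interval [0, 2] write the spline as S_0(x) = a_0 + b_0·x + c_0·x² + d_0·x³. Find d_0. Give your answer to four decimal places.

-3.5208

Write M_i for S''(x_i). With h_i = 2, 1 and divided differences Δ_i = -1/2, -13, the continuity of S' gives the tridiagonal system
  2·M_0 + 6·M_1 + 1·M_2 = 6(Δ_1 - Δ_0) = -75
Clamped end conditions give two more equations: 2h_0·M_0 + h_0·M_1 = 6(Δ_0 - S'(0)) = 3 and h_1·M_1 + 2h_1·M_2 = 6(S'(3) - Δ_1) = 96.
Solving the tridiagonal system: M_0 = 175/12, M_1 = -83/3, M_2 = 371/6.
On [0, 2], with S_0(x) = a_0 + b_0·x + c_0·x² + d_0·x³: c_0 = M_0/2 = 175/24, d_0 = (M_1 - M_0)/(6h_0) = -169/48, b_0 = Δ_0 - h_0(2M_0 + M_1)/6 = -1.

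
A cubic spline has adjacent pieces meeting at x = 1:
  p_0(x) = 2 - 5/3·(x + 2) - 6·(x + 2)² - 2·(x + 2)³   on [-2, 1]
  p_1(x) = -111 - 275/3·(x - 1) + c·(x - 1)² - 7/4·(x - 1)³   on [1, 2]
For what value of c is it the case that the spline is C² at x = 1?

p_0''(x) = -12 - 12·(x + 2), so p_0''(1) = -48. On the right, p_1''(1) = 2c, so c = -24.

-24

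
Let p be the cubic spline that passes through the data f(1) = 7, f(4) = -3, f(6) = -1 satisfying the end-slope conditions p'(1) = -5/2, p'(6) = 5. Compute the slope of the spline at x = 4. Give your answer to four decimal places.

-2.1000

Write M_i for p''(x_i). With h_i = 3, 2 and divided differences Δ_i = -10/3, 1, the continuity of p' gives the tridiagonal system
  3·M_0 + 10·M_1 + 2·M_2 = 6(Δ_1 - Δ_0) = 26
Clamped end conditions give two more equations: 2h_0·M_0 + h_0·M_1 = 6(Δ_0 - p'(1)) = -5 and h_1·M_1 + 2h_1·M_2 = 6(p'(6) - Δ_1) = 24.
Forward elimination and back-substitution give M_0 = -29/15, M_1 = 11/5, M_2 = 49/10.
On [4, 6], p'(x) = b_1 + 2c_1·(x - 4) + 3d_1·(x - 4)² with b_1 = Δ_1 - h_1(2M_1 + M_2)/6 = -21/10, c_1 = M_1/2 = 11/10, d_1 = (M_2 - M_1)/(6h_1) = 9/40. So p'(4) = -21/10.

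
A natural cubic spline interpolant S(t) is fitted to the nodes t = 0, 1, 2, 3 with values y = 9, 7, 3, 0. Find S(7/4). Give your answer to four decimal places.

4.0094

Let σ_i = S''(x_i). Step sizes h_i = 1, 1, 1; slopes of the chords Δ_i = (y_(i+1) - y_i)/h_i = -2, -4, -3.
  1·σ_0 + 4·σ_1 + 1·σ_2 = 6(Δ_1 - Δ_0) = -12
  1·σ_1 + 4·σ_2 + 1·σ_3 = 6(Δ_2 - Δ_1) = 6
Natural end conditions: σ_0 = σ_3 = 0.
Solving the tridiagonal system: σ_0 = 0, σ_1 = -18/5, σ_2 = 12/5, σ_3 = 0.
On [1, 2], S(t) = 7 - 16/5·(t - 1) - 9/5·(t - 1)² + 1·(t - 1)³.
With (t - 1) = 3/4: S(7/4) = 1283/320.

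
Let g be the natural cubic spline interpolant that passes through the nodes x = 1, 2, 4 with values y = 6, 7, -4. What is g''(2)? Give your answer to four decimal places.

-6.5000

Write M_i for g''(x_i). With h_i = 1, 2 and divided differences Δ_i = 1, -11/2, the continuity of g' gives the tridiagonal system
  1·M_0 + 6·M_1 + 2·M_2 = 6(Δ_1 - Δ_0) = -39
Natural end conditions: M_0 = M_2 = 0.
Forward elimination and back-substitution give M_0 = 0, M_1 = -13/2, M_2 = 0.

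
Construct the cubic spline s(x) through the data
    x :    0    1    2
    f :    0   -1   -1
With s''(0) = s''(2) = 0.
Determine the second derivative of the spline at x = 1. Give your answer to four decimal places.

Let m_i = s''(x_i). Step sizes h_i = 1, 1; slopes of the chords Δ_i = (y_(i+1) - y_i)/h_i = -1, 0.
  1·m_0 + 4·m_1 + 1·m_2 = 6(Δ_1 - Δ_0) = 6
Natural end conditions: m_0 = m_2 = 0.
Solving the tridiagonal system: m_0 = 0, m_1 = 3/2, m_2 = 0.

1.5000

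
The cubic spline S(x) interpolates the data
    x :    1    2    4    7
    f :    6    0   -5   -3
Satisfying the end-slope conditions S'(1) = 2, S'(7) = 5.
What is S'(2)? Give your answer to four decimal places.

-7.8333

Put M_i = S'' at the i-th knot. Here h = (1, 2, 3) and Δ = (-6, -5/2, 2/3), so the interior equations h_(i-1)·M_(i-1) + 2(h_(i-1)+h_i)·M_i + h_i·M_(i+1) = 6(Δ_i − Δ_(i-1)) read
  1·M_0 + 6·M_1 + 2·M_2 = 6(Δ_1 - Δ_0) = 21
  2·M_1 + 10·M_2 + 3·M_3 = 6(Δ_2 - Δ_1) = 19
Clamped end conditions give two more equations: 2h_0·M_0 + h_0·M_1 = 6(Δ_0 - S'(1)) = -48 and h_2·M_2 + 2h_2·M_3 = 6(S'(7) - Δ_2) = 26.
Solving: M_0 = -85/3, M_1 = 26/3, M_2 = -4/3, M_3 = 5.
On [2, 4], S'(x) = b_1 + 2c_1·(x - 2) + 3d_1·(x - 2)² with b_1 = Δ_1 - h_1(2M_1 + M_2)/6 = -47/6, c_1 = M_1/2 = 13/3, d_1 = (M_2 - M_1)/(6h_1) = -5/6. So S'(2) = -47/6.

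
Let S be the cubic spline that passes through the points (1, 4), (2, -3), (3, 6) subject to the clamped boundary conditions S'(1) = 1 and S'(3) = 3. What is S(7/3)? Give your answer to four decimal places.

With M_i denoting the second derivative at x_i, h_i = 1, 1, and Δ_i = (y_(i+1) − y_i)/h_i = -7, 9:
  1·M_0 + 4·M_1 + 1·M_2 = 6(Δ_1 - Δ_0) = 96
Clamped end conditions give two more equations: 2h_0·M_0 + h_0·M_1 = 6(Δ_0 - S'(1)) = -48 and h_1·M_1 + 2h_1·M_2 = 6(S'(3) - Δ_1) = -36.
Forward elimination and back-substitution give M_0 = -47, M_1 = 46, M_2 = -41.
On [2, 3], S(x) = -3 + 1/2·(x - 2) + 23·(x - 2)² - 29/2·(x - 2)³.
With (x - 2) = 1/3: S(7/3) = -22/27.

-0.8148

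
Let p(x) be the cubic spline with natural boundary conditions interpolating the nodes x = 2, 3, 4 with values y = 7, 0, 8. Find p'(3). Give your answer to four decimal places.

Put M_i = p'' at the i-th knot. Here h = (1, 1) and Δ = (-7, 8), so the interior equations h_(i-1)·M_(i-1) + 2(h_(i-1)+h_i)·M_i + h_i·M_(i+1) = 6(Δ_i − Δ_(i-1)) read
  1·M_0 + 4·M_1 + 1·M_2 = 6(Δ_1 - Δ_0) = 90
Natural end conditions: M_0 = M_2 = 0.
Solving the tridiagonal system: M_0 = 0, M_1 = 45/2, M_2 = 0.
On [3, 4], p'(x) = b_1 + 2c_1·(x - 3) + 3d_1·(x - 3)² with b_1 = Δ_1 - h_1(2M_1 + M_2)/6 = 1/2, c_1 = M_1/2 = 45/4, d_1 = (M_2 - M_1)/(6h_1) = -15/4. So p'(3) = 1/2.

0.5000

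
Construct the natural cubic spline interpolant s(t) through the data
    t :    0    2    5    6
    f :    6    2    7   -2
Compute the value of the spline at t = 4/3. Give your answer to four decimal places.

Put M_i = s'' at the i-th knot. Here h = (2, 3, 1) and Δ = (-2, 5/3, -9), so the interior equations h_(i-1)·M_(i-1) + 2(h_(i-1)+h_i)·M_i + h_i·M_(i+1) = 6(Δ_i − Δ_(i-1)) read
  2·M_0 + 10·M_1 + 3·M_2 = 6(Δ_1 - Δ_0) = 22
  3·M_1 + 8·M_2 + 1·M_3 = 6(Δ_2 - Δ_1) = -64
Natural end conditions: M_0 = M_3 = 0.
Solving: M_0 = 0, M_1 = 368/71, M_2 = -706/71, M_3 = 0.
On [0, 2], s(t) = 6 - 794/213·t + 0·t² + 92/213·t³.
With t = 4/3: s(4/3) = 11810/5751.

2.0536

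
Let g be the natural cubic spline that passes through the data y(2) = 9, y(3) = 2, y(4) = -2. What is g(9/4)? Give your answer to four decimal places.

Let M_i = g''(x_i). Step sizes h_i = 1, 1; slopes of the chords Δ_i = (y_(i+1) - y_i)/h_i = -7, -4.
  1·M_0 + 4·M_1 + 1·M_2 = 6(Δ_1 - Δ_0) = 18
Natural end conditions: M_0 = M_2 = 0.
Forward elimination and back-substitution give M_0 = 0, M_1 = 9/2, M_2 = 0.
On [2, 3], g(t) = 9 - 31/4·(t - 2) + 0·(t - 2)² + 3/4·(t - 2)³.
With (t - 2) = 1/4: g(9/4) = 1811/256.

7.0742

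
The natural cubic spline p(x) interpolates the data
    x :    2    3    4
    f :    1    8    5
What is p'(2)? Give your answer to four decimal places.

With M_i denoting the second derivative at x_i, h_i = 1, 1, and Δ_i = (y_(i+1) − y_i)/h_i = 7, -3:
  1·M_0 + 4·M_1 + 1·M_2 = 6(Δ_1 - Δ_0) = -60
Natural end conditions: M_0 = M_2 = 0.
Solving the tridiagonal system: M_0 = 0, M_1 = -15, M_2 = 0.
On [2, 3], p'(x) = b_0 + 2c_0·(x - 2) + 3d_0·(x - 2)² with b_0 = Δ_0 - h_0(2M_0 + M_1)/6 = 19/2, c_0 = M_0/2 = 0, d_0 = (M_1 - M_0)/(6h_0) = -5/2. So p'(2) = 19/2.

9.5000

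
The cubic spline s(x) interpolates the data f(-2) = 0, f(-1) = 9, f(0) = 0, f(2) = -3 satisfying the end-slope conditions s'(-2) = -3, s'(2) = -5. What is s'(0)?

-10

Put M_i = s'' at the i-th knot. Here h = (1, 1, 2) and Δ = (9, -9, -3/2), so the interior equations h_(i-1)·M_(i-1) + 2(h_(i-1)+h_i)·M_i + h_i·M_(i+1) = 6(Δ_i − Δ_(i-1)) read
  1·M_0 + 4·M_1 + 1·M_2 = 6(Δ_1 - Δ_0) = -108
  1·M_1 + 6·M_2 + 2·M_3 = 6(Δ_2 - Δ_1) = 45
Clamped end conditions give two more equations: 2h_0·M_0 + h_0·M_1 = 6(Δ_0 - s'(-2)) = 72 and h_2·M_2 + 2h_2·M_3 = 6(s'(2) - Δ_2) = -21.
Hence M_0 = 119/2, M_1 = -47, M_2 = 41/2, M_3 = -31/2.
On [0, 2], s'(x) = b_2 + 2c_2·x + 3d_2·x² with b_2 = Δ_2 - h_2(2M_2 + M_3)/6 = -10, c_2 = M_2/2 = 41/4, d_2 = (M_3 - M_2)/(6h_2) = -3. So s'(0) = -10.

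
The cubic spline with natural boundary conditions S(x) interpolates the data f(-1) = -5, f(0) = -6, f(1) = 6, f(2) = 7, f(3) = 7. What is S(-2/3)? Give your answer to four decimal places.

-6.5926

Let m_i = S''(x_i). Step sizes h_i = 1, 1, 1, 1; slopes of the chords Δ_i = (y_(i+1) - y_i)/h_i = -1, 12, 1, 0.
  1·m_0 + 4·m_1 + 1·m_2 = 6(Δ_1 - Δ_0) = 78
  1·m_1 + 4·m_2 + 1·m_3 = 6(Δ_2 - Δ_1) = -66
  1·m_2 + 4·m_3 + 1·m_4 = 6(Δ_3 - Δ_2) = -6
Natural end conditions: m_0 = m_4 = 0.
Solving the tridiagonal system: m_0 = 0, m_1 = 51/2, m_2 = -24, m_3 = 9/2, m_4 = 0.
On [-1, 0], S(x) = -5 - 21/4·(x + 1) + 0·(x + 1)² + 17/4·(x + 1)³.
With (x + 1) = 1/3: S(-2/3) = -178/27.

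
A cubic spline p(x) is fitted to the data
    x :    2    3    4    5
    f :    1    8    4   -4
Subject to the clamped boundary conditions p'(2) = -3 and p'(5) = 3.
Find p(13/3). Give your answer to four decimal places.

0.0444

With M_i denoting the second derivative at x_i, h_i = 1, 1, 1, and Δ_i = (y_(i+1) − y_i)/h_i = 7, -4, -8:
  1·M_0 + 4·M_1 + 1·M_2 = 6(Δ_1 - Δ_0) = -66
  1·M_1 + 4·M_2 + 1·M_3 = 6(Δ_2 - Δ_1) = -24
Clamped end conditions give two more equations: 2h_0·M_0 + h_0·M_1 = 6(Δ_0 - p'(2)) = 60 and h_2·M_2 + 2h_2·M_3 = 6(p'(5) - Δ_2) = 66.
Solving the tridiagonal system: M_0 = 212/5, M_1 = -124/5, M_2 = -46/5, M_3 = 188/5.
On [4, 5], p(x) = 4 - 56/5·(x - 4) - 23/5·(x - 4)² + 39/5·(x - 4)³.
With (x - 4) = 1/3: p(13/3) = 2/45.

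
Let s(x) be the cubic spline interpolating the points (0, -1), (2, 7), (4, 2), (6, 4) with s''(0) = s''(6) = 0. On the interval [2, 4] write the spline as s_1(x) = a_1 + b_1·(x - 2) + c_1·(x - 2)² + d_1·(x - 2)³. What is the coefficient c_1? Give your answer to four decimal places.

With σ_i denoting the second derivative at x_i, h_i = 2, 2, 2, and Δ_i = (y_(i+1) − y_i)/h_i = 4, -5/2, 1:
  2·σ_0 + 8·σ_1 + 2·σ_2 = 6(Δ_1 - Δ_0) = -39
  2·σ_1 + 8·σ_2 + 2·σ_3 = 6(Δ_2 - Δ_1) = 21
Natural end conditions: σ_0 = σ_3 = 0.
Solving the tridiagonal system: σ_0 = 0, σ_1 = -59/10, σ_2 = 41/10, σ_3 = 0.
On [2, 4], with s_1(x) = a_1 + b_1·(x - 2) + c_1·(x - 2)² + d_1·(x - 2)³: c_1 = σ_1/2 = -59/20, d_1 = (σ_2 - σ_1)/(6h_1) = 5/6, b_1 = Δ_1 - h_1(2σ_1 + σ_2)/6 = 1/15.

-2.9500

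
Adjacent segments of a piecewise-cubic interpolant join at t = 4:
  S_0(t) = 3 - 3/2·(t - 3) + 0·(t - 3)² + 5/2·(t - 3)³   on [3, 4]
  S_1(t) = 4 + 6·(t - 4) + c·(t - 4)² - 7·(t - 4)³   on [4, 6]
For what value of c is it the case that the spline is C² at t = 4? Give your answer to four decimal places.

7.5000

S_0''(t) = 0 + 15·(t - 3), so S_0''(4) = 15. On the right, S_1''(4) = 2c, so c = 15/2.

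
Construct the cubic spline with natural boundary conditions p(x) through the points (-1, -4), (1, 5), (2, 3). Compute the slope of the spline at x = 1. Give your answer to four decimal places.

Let M_i = p''(x_i). Step sizes h_i = 2, 1; slopes of the chords Δ_i = (y_(i+1) - y_i)/h_i = 9/2, -2.
  2·M_0 + 6·M_1 + 1·M_2 = 6(Δ_1 - Δ_0) = -39
Natural end conditions: M_0 = M_2 = 0.
Forward elimination and back-substitution give M_0 = 0, M_1 = -13/2, M_2 = 0.
On [1, 2], p'(x) = b_1 + 2c_1·(x - 1) + 3d_1·(x - 1)² with b_1 = Δ_1 - h_1(2M_1 + M_2)/6 = 1/6, c_1 = M_1/2 = -13/4, d_1 = (M_2 - M_1)/(6h_1) = 13/12. So p'(1) = 1/6.

0.1667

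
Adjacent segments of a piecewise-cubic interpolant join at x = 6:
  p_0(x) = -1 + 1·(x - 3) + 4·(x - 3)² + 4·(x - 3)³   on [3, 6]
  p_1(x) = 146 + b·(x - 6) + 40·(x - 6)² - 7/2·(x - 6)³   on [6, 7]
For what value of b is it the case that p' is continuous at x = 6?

133

p_0'(x) = 1 + 8·(x - 3) + 12·(x - 3)², so p_0'(6) = 133. On the right, p_1'(6) = b, so b = 133.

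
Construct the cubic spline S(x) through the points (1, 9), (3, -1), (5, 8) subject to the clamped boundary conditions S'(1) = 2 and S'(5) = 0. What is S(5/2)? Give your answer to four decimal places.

0.9961

Let σ_i = S''(x_i). Step sizes h_i = 2, 2; slopes of the chords Δ_i = (y_(i+1) - y_i)/h_i = -5, 9/2.
  2·σ_0 + 8·σ_1 + 2·σ_2 = 6(Δ_1 - Δ_0) = 57
Clamped end conditions give two more equations: 2h_0·σ_0 + h_0·σ_1 = 6(Δ_0 - S'(1)) = -42 and h_1·σ_1 + 2h_1·σ_2 = 6(S'(5) - Δ_1) = -27.
Hence σ_0 = -145/8, σ_1 = 61/4, σ_2 = -115/8.
On [1, 3], S(x) = 9 + 2·(x - 1) - 145/16·(x - 1)² + 89/32·(x - 1)³.
With (x - 1) = 3/2: S(5/2) = 255/256.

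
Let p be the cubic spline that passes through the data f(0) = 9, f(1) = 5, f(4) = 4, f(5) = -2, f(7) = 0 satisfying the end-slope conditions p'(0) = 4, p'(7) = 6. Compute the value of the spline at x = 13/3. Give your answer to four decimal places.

Let σ_i = p''(x_i). Step sizes h_i = 1, 3, 1, 2; slopes of the chords Δ_i = (y_(i+1) - y_i)/h_i = -4, -1/3, -6, 1.
  1·σ_0 + 8·σ_1 + 3·σ_2 = 6(Δ_1 - Δ_0) = 22
  3·σ_1 + 8·σ_2 + 1·σ_3 = 6(Δ_2 - Δ_1) = -34
  1·σ_2 + 6·σ_3 + 2·σ_4 = 6(Δ_3 - Δ_2) = 42
Clamped end conditions give two more equations: 2h_0·σ_0 + h_0·σ_1 = 6(Δ_0 - p'(0)) = -48 and h_3·σ_3 + 2h_3·σ_4 = 6(p'(7) - Δ_3) = 30.
Forward elimination and back-substitution give σ_0 = -317/11, σ_1 = 106/11, σ_2 = -289/33, σ_3 = 236/33, σ_4 = 259/66.
On [4, 5], p(x) = 4 - 47/11·(x - 4) - 289/66·(x - 4)² + 175/66·(x - 4)³.
With (x - 4) = 1/3: p(13/3) = 1949/891.

2.1874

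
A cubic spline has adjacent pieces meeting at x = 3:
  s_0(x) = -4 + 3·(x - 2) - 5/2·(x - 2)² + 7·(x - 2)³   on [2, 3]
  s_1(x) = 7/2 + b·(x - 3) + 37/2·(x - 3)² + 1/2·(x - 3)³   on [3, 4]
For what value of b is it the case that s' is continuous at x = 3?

s_0'(x) = 3 - 5·(x - 2) + 21·(x - 2)², so s_0'(3) = 19. On the right, s_1'(3) = b, so b = 19.

19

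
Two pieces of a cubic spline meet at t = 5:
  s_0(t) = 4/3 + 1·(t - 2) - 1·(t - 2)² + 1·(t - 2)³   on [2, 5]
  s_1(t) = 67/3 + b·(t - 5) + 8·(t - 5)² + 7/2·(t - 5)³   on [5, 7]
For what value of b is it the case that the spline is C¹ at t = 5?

22

s_0'(t) = 1 - 2·(t - 2) + 3·(t - 2)², so s_0'(5) = 22. On the right, s_1'(5) = b, so b = 22.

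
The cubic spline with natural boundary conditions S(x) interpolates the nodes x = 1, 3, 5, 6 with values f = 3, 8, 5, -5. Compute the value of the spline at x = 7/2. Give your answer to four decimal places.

8.7372

Write σ_i for S''(x_i). With h_i = 2, 2, 1 and divided differences Δ_i = 5/2, -3/2, -10, the continuity of S' gives the tridiagonal system
  2·σ_0 + 8·σ_1 + 2·σ_2 = 6(Δ_1 - Δ_0) = -24
  2·σ_1 + 6·σ_2 + 1·σ_3 = 6(Δ_2 - Δ_1) = -51
Natural end conditions: σ_0 = σ_3 = 0.
Solving: σ_0 = 0, σ_1 = -21/22, σ_2 = -90/11, σ_3 = 0.
On [3, 5], S(x) = 8 + 41/22·(x - 3) - 21/44·(x - 3)² - 53/88·(x - 3)³.
With (x - 3) = 1/2: S(7/2) = 6151/704.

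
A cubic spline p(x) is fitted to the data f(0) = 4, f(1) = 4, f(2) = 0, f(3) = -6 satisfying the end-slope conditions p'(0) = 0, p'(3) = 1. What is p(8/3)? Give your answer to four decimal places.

With M_i denoting the second derivative at x_i, h_i = 1, 1, 1, and Δ_i = (y_(i+1) − y_i)/h_i = 0, -4, -6:
  1·M_0 + 4·M_1 + 1·M_2 = 6(Δ_1 - Δ_0) = -24
  1·M_1 + 4·M_2 + 1·M_3 = 6(Δ_2 - Δ_1) = -12
Clamped end conditions give two more equations: 2h_0·M_0 + h_0·M_1 = 6(Δ_0 - p'(0)) = 0 and h_2·M_2 + 2h_2·M_3 = 6(p'(3) - Δ_2) = 42.
Hence M_0 = 34/15, M_1 = -68/15, M_2 = -122/15, M_3 = 376/15.
On [2, 3], p(x) = 0 - 112/15·(x - 2) - 61/15·(x - 2)² + 83/15·(x - 2)³.
With (x - 2) = 2/3: p(8/3) = -2084/405.

-5.1457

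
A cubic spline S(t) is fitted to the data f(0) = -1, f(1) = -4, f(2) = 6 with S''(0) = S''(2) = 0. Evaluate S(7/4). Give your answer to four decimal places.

Put M_i = S'' at the i-th knot. Here h = (1, 1) and Δ = (-3, 10), so the interior equations h_(i-1)·M_(i-1) + 2(h_(i-1)+h_i)·M_i + h_i·M_(i+1) = 6(Δ_i − Δ_(i-1)) read
  1·M_0 + 4·M_1 + 1·M_2 = 6(Δ_1 - Δ_0) = 78
Natural end conditions: M_0 = M_2 = 0.
Solving: M_0 = 0, M_1 = 39/2, M_2 = 0.
On [1, 2], S(t) = -4 + 7/2·(t - 1) + 39/4·(t - 1)² - 13/4·(t - 1)³.
With (t - 1) = 3/4: S(7/4) = 701/256.

2.7383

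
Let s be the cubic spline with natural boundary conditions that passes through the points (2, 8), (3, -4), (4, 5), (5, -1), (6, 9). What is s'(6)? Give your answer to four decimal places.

With m_i denoting the second derivative at x_i, h_i = 1, 1, 1, 1, and Δ_i = (y_(i+1) − y_i)/h_i = -12, 9, -6, 10:
  1·m_0 + 4·m_1 + 1·m_2 = 6(Δ_1 - Δ_0) = 126
  1·m_1 + 4·m_2 + 1·m_3 = 6(Δ_2 - Δ_1) = -90
  1·m_2 + 4·m_3 + 1·m_4 = 6(Δ_3 - Δ_2) = 96
Natural end conditions: m_0 = m_4 = 0.
Forward elimination and back-substitution give m_0 = 0, m_1 = 1173/28, m_2 = -291/7, m_3 = 963/28, m_4 = 0.
On [5, 6], s'(x) = b_3 + 2c_3·(x - 5) + 3d_3·(x - 5)² with b_3 = Δ_3 - h_3(2m_3 + m_4)/6 = -41/28, c_3 = m_3/2 = 963/56, d_3 = (m_4 - m_3)/(6h_3) = -321/56. So s'(6) = 881/56.

15.7321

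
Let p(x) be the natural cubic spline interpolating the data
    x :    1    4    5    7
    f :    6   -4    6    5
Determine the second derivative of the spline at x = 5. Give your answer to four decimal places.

Write m_i for p''(x_i). With h_i = 3, 1, 2 and divided differences Δ_i = -10/3, 10, -1/2, the continuity of p' gives the tridiagonal system
  3·m_0 + 8·m_1 + 1·m_2 = 6(Δ_1 - Δ_0) = 80
  1·m_1 + 6·m_2 + 2·m_3 = 6(Δ_2 - Δ_1) = -63
Natural end conditions: m_0 = m_3 = 0.
Forward elimination and back-substitution give m_0 = 0, m_1 = 543/47, m_2 = -584/47, m_3 = 0.

-12.4255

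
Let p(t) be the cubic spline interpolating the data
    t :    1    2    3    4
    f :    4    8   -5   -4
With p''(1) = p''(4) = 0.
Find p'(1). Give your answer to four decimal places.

9.4667

Let m_i = p''(x_i). Step sizes h_i = 1, 1, 1; slopes of the chords Δ_i = (y_(i+1) - y_i)/h_i = 4, -13, 1.
  1·m_0 + 4·m_1 + 1·m_2 = 6(Δ_1 - Δ_0) = -102
  1·m_1 + 4·m_2 + 1·m_3 = 6(Δ_2 - Δ_1) = 84
Natural end conditions: m_0 = m_3 = 0.
Forward elimination and back-substitution give m_0 = 0, m_1 = -164/5, m_2 = 146/5, m_3 = 0.
On [1, 2], p'(t) = b_0 + 2c_0·(t - 1) + 3d_0·(t - 1)² with b_0 = Δ_0 - h_0(2m_0 + m_1)/6 = 142/15, c_0 = m_0/2 = 0, d_0 = (m_1 - m_0)/(6h_0) = -82/15. So p'(1) = 142/15.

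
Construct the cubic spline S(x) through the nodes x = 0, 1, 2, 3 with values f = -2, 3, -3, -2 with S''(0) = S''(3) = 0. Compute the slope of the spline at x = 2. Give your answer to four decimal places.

Put M_i = S'' at the i-th knot. Here h = (1, 1, 1) and Δ = (5, -6, 1), so the interior equations h_(i-1)·M_(i-1) + 2(h_(i-1)+h_i)·M_i + h_i·M_(i+1) = 6(Δ_i − Δ_(i-1)) read
  1·M_0 + 4·M_1 + 1·M_2 = 6(Δ_1 - Δ_0) = -66
  1·M_1 + 4·M_2 + 1·M_3 = 6(Δ_2 - Δ_1) = 42
Natural end conditions: M_0 = M_3 = 0.
Forward elimination and back-substitution give M_0 = 0, M_1 = -102/5, M_2 = 78/5, M_3 = 0.
On [2, 3], S'(x) = b_2 + 2c_2·(x - 2) + 3d_2·(x - 2)² with b_2 = Δ_2 - h_2(2M_2 + M_3)/6 = -21/5, c_2 = M_2/2 = 39/5, d_2 = (M_3 - M_2)/(6h_2) = -13/5. So S'(2) = -21/5.

-4.2000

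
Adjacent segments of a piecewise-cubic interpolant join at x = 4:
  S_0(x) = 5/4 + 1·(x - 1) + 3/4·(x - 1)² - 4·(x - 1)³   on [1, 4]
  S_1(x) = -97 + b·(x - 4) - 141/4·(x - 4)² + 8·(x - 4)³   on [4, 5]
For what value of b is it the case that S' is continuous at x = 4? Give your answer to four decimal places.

-102.5000

S_0'(x) = 1 + 3/2·(x - 1) - 12·(x - 1)², so S_0'(4) = -205/2. On the right, S_1'(4) = b, so b = -205/2.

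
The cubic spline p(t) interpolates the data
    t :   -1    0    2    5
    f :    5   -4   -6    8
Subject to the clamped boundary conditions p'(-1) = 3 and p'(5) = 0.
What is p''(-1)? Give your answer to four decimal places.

Put M_i = p'' at the i-th knot. Here h = (1, 2, 3) and Δ = (-9, -1, 14/3), so the interior equations h_(i-1)·M_(i-1) + 2(h_(i-1)+h_i)·M_i + h_i·M_(i+1) = 6(Δ_i − Δ_(i-1)) read
  1·M_0 + 6·M_1 + 2·M_2 = 6(Δ_1 - Δ_0) = 48
  2·M_1 + 10·M_2 + 3·M_3 = 6(Δ_2 - Δ_1) = 34
Clamped end conditions give two more equations: 2h_0·M_0 + h_0·M_1 = 6(Δ_0 - p'(-1)) = -72 and h_2·M_2 + 2h_2·M_3 = 6(p'(5) - Δ_2) = -28.
Solving the tridiagonal system: M_0 = -2464/57, M_1 = 824/57, M_2 = 128/57, M_3 = -110/19.

-43.2281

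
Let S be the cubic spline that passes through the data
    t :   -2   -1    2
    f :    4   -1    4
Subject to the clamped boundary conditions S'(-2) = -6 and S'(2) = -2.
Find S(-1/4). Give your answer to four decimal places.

-0.9922

Write M_i for S''(x_i). With h_i = 1, 3 and divided differences Δ_i = -5, 5/3, the continuity of S' gives the tridiagonal system
  1·M_0 + 8·M_1 + 3·M_2 = 6(Δ_1 - Δ_0) = 40
Clamped end conditions give two more equations: 2h_0·M_0 + h_0·M_1 = 6(Δ_0 - S'(-2)) = 6 and h_1·M_1 + 2h_1·M_2 = 6(S'(2) - Δ_1) = -22.
Solving the tridiagonal system: M_0 = -1, M_1 = 8, M_2 = -23/3.
On [-1, 2], S(t) = -1 - 5/2·(t + 1) + 4·(t + 1)² - 47/54·(t + 1)³.
With (t + 1) = 3/4: S(-1/4) = -127/128.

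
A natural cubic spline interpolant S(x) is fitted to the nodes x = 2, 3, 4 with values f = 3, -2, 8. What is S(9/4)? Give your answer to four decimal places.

With σ_i denoting the second derivative at x_i, h_i = 1, 1, and Δ_i = (y_(i+1) − y_i)/h_i = -5, 10:
  1·σ_0 + 4·σ_1 + 1·σ_2 = 6(Δ_1 - Δ_0) = 90
Natural end conditions: σ_0 = σ_2 = 0.
Forward elimination and back-substitution give σ_0 = 0, σ_1 = 45/2, σ_2 = 0.
On [2, 3], S(x) = 3 - 35/4·(x - 2) + 0·(x - 2)² + 15/4·(x - 2)³.
With (x - 2) = 1/4: S(9/4) = 223/256.

0.8711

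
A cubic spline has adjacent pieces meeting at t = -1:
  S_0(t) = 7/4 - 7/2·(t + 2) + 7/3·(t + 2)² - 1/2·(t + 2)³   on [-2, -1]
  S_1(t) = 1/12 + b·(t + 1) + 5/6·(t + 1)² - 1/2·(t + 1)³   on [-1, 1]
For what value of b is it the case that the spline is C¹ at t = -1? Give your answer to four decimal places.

S_0'(t) = -7/2 + 14/3·(t + 2) - 3/2·(t + 2)², so S_0'(-1) = -1/3. On the right, S_1'(-1) = b, so b = -1/3.

-0.3333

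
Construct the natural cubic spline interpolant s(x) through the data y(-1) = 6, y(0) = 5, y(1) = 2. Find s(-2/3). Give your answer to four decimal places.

5.8148

Let σ_i = s''(x_i). Step sizes h_i = 1, 1; slopes of the chords Δ_i = (y_(i+1) - y_i)/h_i = -1, -3.
  1·σ_0 + 4·σ_1 + 1·σ_2 = 6(Δ_1 - Δ_0) = -12
Natural end conditions: σ_0 = σ_2 = 0.
Hence σ_0 = 0, σ_1 = -3, σ_2 = 0.
On [-1, 0], s(x) = 6 - 1/2·(x + 1) + 0·(x + 1)² - 1/2·(x + 1)³.
With (x + 1) = 1/3: s(-2/3) = 157/27.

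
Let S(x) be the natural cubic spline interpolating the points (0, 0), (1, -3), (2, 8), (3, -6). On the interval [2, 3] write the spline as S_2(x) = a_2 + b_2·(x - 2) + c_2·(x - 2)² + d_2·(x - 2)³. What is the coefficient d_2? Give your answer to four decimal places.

Write M_i for S''(x_i). With h_i = 1, 1, 1 and divided differences Δ_i = -3, 11, -14, the continuity of S' gives the tridiagonal system
  1·M_0 + 4·M_1 + 1·M_2 = 6(Δ_1 - Δ_0) = 84
  1·M_1 + 4·M_2 + 1·M_3 = 6(Δ_2 - Δ_1) = -150
Natural end conditions: M_0 = M_3 = 0.
Forward elimination and back-substitution give M_0 = 0, M_1 = 162/5, M_2 = -228/5, M_3 = 0.
On [2, 3], with S_2(x) = a_2 + b_2·(x - 2) + c_2·(x - 2)² + d_2·(x - 2)³: c_2 = M_2/2 = -114/5, d_2 = (M_3 - M_2)/(6h_2) = 38/5, b_2 = Δ_2 - h_2(2M_2 + M_3)/6 = 6/5.

7.6000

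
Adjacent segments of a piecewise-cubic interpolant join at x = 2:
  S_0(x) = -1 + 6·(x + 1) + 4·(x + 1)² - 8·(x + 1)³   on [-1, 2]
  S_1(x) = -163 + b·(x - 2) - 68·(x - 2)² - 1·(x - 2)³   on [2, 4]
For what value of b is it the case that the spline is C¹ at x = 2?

S_0'(x) = 6 + 8·(x + 1) - 24·(x + 1)², so S_0'(2) = -186. On the right, S_1'(2) = b, so b = -186.

-186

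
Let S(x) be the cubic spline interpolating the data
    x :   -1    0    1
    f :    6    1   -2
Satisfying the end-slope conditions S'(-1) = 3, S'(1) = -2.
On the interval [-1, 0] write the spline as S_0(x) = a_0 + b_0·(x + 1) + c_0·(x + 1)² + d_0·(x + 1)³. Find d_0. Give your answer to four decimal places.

6.7500

Put M_i = S'' at the i-th knot. Here h = (1, 1) and Δ = (-5, -3), so the interior equations h_(i-1)·M_(i-1) + 2(h_(i-1)+h_i)·M_i + h_i·M_(i+1) = 6(Δ_i − Δ_(i-1)) read
  1·M_0 + 4·M_1 + 1·M_2 = 6(Δ_1 - Δ_0) = 12
Clamped end conditions give two more equations: 2h_0·M_0 + h_0·M_1 = 6(Δ_0 - S'(-1)) = -48 and h_1·M_1 + 2h_1·M_2 = 6(S'(1) - Δ_1) = 6.
Forward elimination and back-substitution give M_0 = -59/2, M_1 = 11, M_2 = -5/2.
On [-1, 0], with S_0(x) = a_0 + b_0·(x + 1) + c_0·(x + 1)² + d_0·(x + 1)³: c_0 = M_0/2 = -59/4, d_0 = (M_1 - M_0)/(6h_0) = 27/4, b_0 = Δ_0 - h_0(2M_0 + M_1)/6 = 3.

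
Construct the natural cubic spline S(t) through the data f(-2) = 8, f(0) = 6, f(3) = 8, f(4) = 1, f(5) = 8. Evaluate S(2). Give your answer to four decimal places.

Put M_i = S'' at the i-th knot. Here h = (2, 3, 1, 1) and Δ = (-1, 2/3, -7, 7), so the interior equations h_(i-1)·M_(i-1) + 2(h_(i-1)+h_i)·M_i + h_i·M_(i+1) = 6(Δ_i − Δ_(i-1)) read
  2·M_0 + 10·M_1 + 3·M_2 = 6(Δ_1 - Δ_0) = 10
  3·M_1 + 8·M_2 + 1·M_3 = 6(Δ_2 - Δ_1) = -46
  1·M_2 + 4·M_3 + 1·M_4 = 6(Δ_3 - Δ_2) = 84
Natural end conditions: M_0 = M_4 = 0.
Solving: M_0 = 0, M_1 = 557/137, M_2 = -1400/137, M_3 = 3227/137, M_4 = 0.
On [0, 3], S(t) = 6 + 703/411·t + 557/274·t² - 1957/2466·t³.
With t = 2: S(2) = 13814/1233.

11.2036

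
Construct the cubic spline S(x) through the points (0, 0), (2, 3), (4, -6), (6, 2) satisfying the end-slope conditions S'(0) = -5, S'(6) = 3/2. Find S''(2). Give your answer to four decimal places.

-11.2333

With M_i denoting the second derivative at x_i, h_i = 2, 2, 2, and Δ_i = (y_(i+1) − y_i)/h_i = 3/2, -9/2, 4:
  2·M_0 + 8·M_1 + 2·M_2 = 6(Δ_1 - Δ_0) = -36
  2·M_1 + 8·M_2 + 2·M_3 = 6(Δ_2 - Δ_1) = 51
Clamped end conditions give two more equations: 2h_0·M_0 + h_0·M_1 = 6(Δ_0 - S'(0)) = 39 and h_2·M_2 + 2h_2·M_3 = 6(S'(6) - Δ_2) = -15.
Solving: M_0 = 461/30, M_1 = -337/30, M_2 = 347/30, M_3 = -143/15.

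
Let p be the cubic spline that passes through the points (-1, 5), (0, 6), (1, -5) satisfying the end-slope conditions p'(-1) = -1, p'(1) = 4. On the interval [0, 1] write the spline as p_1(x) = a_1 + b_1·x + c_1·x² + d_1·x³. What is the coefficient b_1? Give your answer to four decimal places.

Put M_i = p'' at the i-th knot. Here h = (1, 1) and Δ = (1, -11), so the interior equations h_(i-1)·M_(i-1) + 2(h_(i-1)+h_i)·M_i + h_i·M_(i+1) = 6(Δ_i − Δ_(i-1)) read
  1·M_0 + 4·M_1 + 1·M_2 = 6(Δ_1 - Δ_0) = -72
Clamped end conditions give two more equations: 2h_0·M_0 + h_0·M_1 = 6(Δ_0 - p'(-1)) = 12 and h_1·M_1 + 2h_1·M_2 = 6(p'(1) - Δ_1) = 90.
Hence M_0 = 53/2, M_1 = -41, M_2 = 131/2.
On [0, 1], with p_1(x) = a_1 + b_1·x + c_1·x² + d_1·x³: c_1 = M_1/2 = -41/2, d_1 = (M_2 - M_1)/(6h_1) = 71/4, b_1 = Δ_1 - h_1(2M_1 + M_2)/6 = -33/4.

-8.2500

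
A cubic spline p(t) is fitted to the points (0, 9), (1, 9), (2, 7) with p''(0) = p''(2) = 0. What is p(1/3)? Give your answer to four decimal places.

Put M_i = p'' at the i-th knot. Here h = (1, 1) and Δ = (0, -2), so the interior equations h_(i-1)·M_(i-1) + 2(h_(i-1)+h_i)·M_i + h_i·M_(i+1) = 6(Δ_i − Δ_(i-1)) read
  1·M_0 + 4·M_1 + 1·M_2 = 6(Δ_1 - Δ_0) = -12
Natural end conditions: M_0 = M_2 = 0.
Solving: M_0 = 0, M_1 = -3, M_2 = 0.
On [0, 1], p(t) = 9 + 1/2·t + 0·t² - 1/2·t³.
With t = 1/3: p(1/3) = 247/27.

9.1481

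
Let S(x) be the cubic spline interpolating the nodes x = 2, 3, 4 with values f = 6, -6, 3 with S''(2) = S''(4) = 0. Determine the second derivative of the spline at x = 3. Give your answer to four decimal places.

Put σ_i = S'' at the i-th knot. Here h = (1, 1) and Δ = (-12, 9), so the interior equations h_(i-1)·σ_(i-1) + 2(h_(i-1)+h_i)·σ_i + h_i·σ_(i+1) = 6(Δ_i − Δ_(i-1)) read
  1·σ_0 + 4·σ_1 + 1·σ_2 = 6(Δ_1 - Δ_0) = 126
Natural end conditions: σ_0 = σ_2 = 0.
Hence σ_0 = 0, σ_1 = 63/2, σ_2 = 0.

31.5000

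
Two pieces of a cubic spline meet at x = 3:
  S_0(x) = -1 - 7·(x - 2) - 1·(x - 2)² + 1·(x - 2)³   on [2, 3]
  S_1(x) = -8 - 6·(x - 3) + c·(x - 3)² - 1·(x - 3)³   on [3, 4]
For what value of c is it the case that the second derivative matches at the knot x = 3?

2

S_0''(x) = -2 + 6·(x - 2), so S_0''(3) = 4. On the right, S_1''(3) = 2c, so c = 2.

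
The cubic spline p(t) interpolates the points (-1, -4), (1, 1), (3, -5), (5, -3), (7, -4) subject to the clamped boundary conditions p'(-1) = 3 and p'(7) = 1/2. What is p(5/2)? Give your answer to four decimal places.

-3.7218

Put m_i = p'' at the i-th knot. Here h = (2, 2, 2, 2) and Δ = (5/2, -3, 1, -1/2), so the interior equations h_(i-1)·m_(i-1) + 2(h_(i-1)+h_i)·m_i + h_i·m_(i+1) = 6(Δ_i − Δ_(i-1)) read
  2·m_0 + 8·m_1 + 2·m_2 = 6(Δ_1 - Δ_0) = -33
  2·m_1 + 8·m_2 + 2·m_3 = 6(Δ_2 - Δ_1) = 24
  2·m_2 + 8·m_3 + 2·m_4 = 6(Δ_3 - Δ_2) = -9
Clamped end conditions give two more equations: 2h_0·m_0 + h_0·m_1 = 6(Δ_0 - p'(-1)) = -3 and h_3·m_3 + 2h_3·m_4 = 6(p'(7) - Δ_3) = 6.
Solving: m_0 = 253/112, m_1 = -337/56, m_2 = 85/16, m_3 = -181/56, m_4 = 349/112.
On [1, 3], p(t) = 1 - 85/112·(t - 1) - 337/112·(t - 1)² + 423/448·(t - 1)³.
With (t - 1) = 3/2: p(5/2) = -13339/3584.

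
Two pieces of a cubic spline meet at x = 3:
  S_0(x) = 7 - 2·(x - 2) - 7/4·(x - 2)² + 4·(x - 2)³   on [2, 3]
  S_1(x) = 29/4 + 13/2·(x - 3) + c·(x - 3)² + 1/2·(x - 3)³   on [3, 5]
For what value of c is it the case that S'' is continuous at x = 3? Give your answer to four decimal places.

10.2500

S_0''(x) = -7/2 + 24·(x - 2), so S_0''(3) = 41/2. On the right, S_1''(3) = 2c, so c = 41/4.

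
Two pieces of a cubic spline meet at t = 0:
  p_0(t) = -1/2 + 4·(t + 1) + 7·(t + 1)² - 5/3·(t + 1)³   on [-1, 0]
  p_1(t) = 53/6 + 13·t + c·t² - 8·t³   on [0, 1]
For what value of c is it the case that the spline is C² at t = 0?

p_0''(t) = 14 - 10·(t + 1), so p_0''(0) = 4. On the right, p_1''(0) = 2c, so c = 2.

2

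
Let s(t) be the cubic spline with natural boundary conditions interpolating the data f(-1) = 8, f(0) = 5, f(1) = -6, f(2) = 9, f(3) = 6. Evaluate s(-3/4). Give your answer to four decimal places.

Let σ_i = s''(x_i). Step sizes h_i = 1, 1, 1, 1; slopes of the chords Δ_i = (y_(i+1) - y_i)/h_i = -3, -11, 15, -3.
  1·σ_0 + 4·σ_1 + 1·σ_2 = 6(Δ_1 - Δ_0) = -48
  1·σ_1 + 4·σ_2 + 1·σ_3 = 6(Δ_2 - Δ_1) = 156
  1·σ_2 + 4·σ_3 + 1·σ_4 = 6(Δ_3 - Δ_2) = -108
Natural end conditions: σ_0 = σ_4 = 0.
Hence σ_0 = 0, σ_1 = -363/14, σ_2 = 390/7, σ_3 = -573/14, σ_4 = 0.
On [-1, 0], s(t) = 8 + 37/28·(t + 1) + 0·(t + 1)² - 121/28·(t + 1)³.
With (t + 1) = 1/4: s(-3/4) = 14807/1792.

8.2628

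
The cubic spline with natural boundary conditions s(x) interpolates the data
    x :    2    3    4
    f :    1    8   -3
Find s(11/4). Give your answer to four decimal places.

7.7266

Write M_i for s''(x_i). With h_i = 1, 1 and divided differences Δ_i = 7, -11, the continuity of s' gives the tridiagonal system
  1·M_0 + 4·M_1 + 1·M_2 = 6(Δ_1 - Δ_0) = -108
Natural end conditions: M_0 = M_2 = 0.
Solving the tridiagonal system: M_0 = 0, M_1 = -27, M_2 = 0.
On [2, 3], s(x) = 1 + 23/2·(x - 2) + 0·(x - 2)² - 9/2·(x - 2)³.
With (x - 2) = 3/4: s(11/4) = 989/128.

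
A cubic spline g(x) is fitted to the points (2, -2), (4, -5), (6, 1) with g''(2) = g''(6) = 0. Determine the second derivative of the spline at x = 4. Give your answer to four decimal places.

Put M_i = g'' at the i-th knot. Here h = (2, 2) and Δ = (-3/2, 3), so the interior equations h_(i-1)·M_(i-1) + 2(h_(i-1)+h_i)·M_i + h_i·M_(i+1) = 6(Δ_i − Δ_(i-1)) read
  2·M_0 + 8·M_1 + 2·M_2 = 6(Δ_1 - Δ_0) = 27
Natural end conditions: M_0 = M_2 = 0.
Hence M_0 = 0, M_1 = 27/8, M_2 = 0.

3.3750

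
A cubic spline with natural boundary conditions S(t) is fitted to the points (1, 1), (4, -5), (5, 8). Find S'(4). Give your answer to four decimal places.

Put σ_i = S'' at the i-th knot. Here h = (3, 1) and Δ = (-2, 13), so the interior equations h_(i-1)·σ_(i-1) + 2(h_(i-1)+h_i)·σ_i + h_i·σ_(i+1) = 6(Δ_i − Δ_(i-1)) read
  3·σ_0 + 8·σ_1 + 1·σ_2 = 6(Δ_1 - Δ_0) = 90
Natural end conditions: σ_0 = σ_2 = 0.
Forward elimination and back-substitution give σ_0 = 0, σ_1 = 45/4, σ_2 = 0.
On [4, 5], S'(t) = b_1 + 2c_1·(t - 4) + 3d_1·(t - 4)² with b_1 = Δ_1 - h_1(2σ_1 + σ_2)/6 = 37/4, c_1 = σ_1/2 = 45/8, d_1 = (σ_2 - σ_1)/(6h_1) = -15/8. So S'(4) = 37/4.

9.2500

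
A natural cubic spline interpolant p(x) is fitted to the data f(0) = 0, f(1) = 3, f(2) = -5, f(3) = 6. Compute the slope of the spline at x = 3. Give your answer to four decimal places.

16.8000

With m_i denoting the second derivative at x_i, h_i = 1, 1, 1, and Δ_i = (y_(i+1) − y_i)/h_i = 3, -8, 11:
  1·m_0 + 4·m_1 + 1·m_2 = 6(Δ_1 - Δ_0) = -66
  1·m_1 + 4·m_2 + 1·m_3 = 6(Δ_2 - Δ_1) = 114
Natural end conditions: m_0 = m_3 = 0.
Solving: m_0 = 0, m_1 = -126/5, m_2 = 174/5, m_3 = 0.
On [2, 3], p'(x) = b_2 + 2c_2·(x - 2) + 3d_2·(x - 2)² with b_2 = Δ_2 - h_2(2m_2 + m_3)/6 = -3/5, c_2 = m_2/2 = 87/5, d_2 = (m_3 - m_2)/(6h_2) = -29/5. So p'(3) = 84/5.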